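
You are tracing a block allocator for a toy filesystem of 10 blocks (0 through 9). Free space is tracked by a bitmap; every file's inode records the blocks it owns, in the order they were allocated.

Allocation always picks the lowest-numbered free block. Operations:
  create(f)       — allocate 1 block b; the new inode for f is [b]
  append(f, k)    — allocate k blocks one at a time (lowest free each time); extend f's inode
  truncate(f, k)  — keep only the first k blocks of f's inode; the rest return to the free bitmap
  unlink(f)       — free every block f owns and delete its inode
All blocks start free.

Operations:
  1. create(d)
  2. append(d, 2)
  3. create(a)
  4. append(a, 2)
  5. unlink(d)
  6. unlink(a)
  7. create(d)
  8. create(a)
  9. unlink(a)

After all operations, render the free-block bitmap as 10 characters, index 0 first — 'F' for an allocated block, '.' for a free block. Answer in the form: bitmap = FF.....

after create(d) → d:[0]  free=[F.........]
after append(d, 2) → d:[0, 1, 2]  free=[FFF.......]
after create(a) → a:[3], d:[0, 1, 2]  free=[FFFF......]
after append(a, 2) → a:[3, 4, 5], d:[0, 1, 2]  free=[FFFFFF....]
after unlink(d) → a:[3, 4, 5]  free=[...FFF....]
after unlink(a) →   free=[..........]
after create(d) → d:[0]  free=[F.........]
after create(a) → a:[1], d:[0]  free=[FF........]
after unlink(a) → d:[0]  free=[F.........]

bitmap = F.........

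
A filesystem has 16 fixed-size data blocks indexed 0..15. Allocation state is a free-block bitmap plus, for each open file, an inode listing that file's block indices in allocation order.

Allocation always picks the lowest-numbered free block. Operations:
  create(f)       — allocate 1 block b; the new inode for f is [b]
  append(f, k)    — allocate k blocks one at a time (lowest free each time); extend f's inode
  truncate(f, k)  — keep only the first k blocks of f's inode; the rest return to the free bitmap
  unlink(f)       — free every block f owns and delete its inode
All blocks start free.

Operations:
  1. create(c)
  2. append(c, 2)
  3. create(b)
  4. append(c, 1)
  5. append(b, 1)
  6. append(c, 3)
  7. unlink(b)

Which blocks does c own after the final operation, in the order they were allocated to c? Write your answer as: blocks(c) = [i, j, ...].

blocks(c) = [0, 1, 2, 4, 6, 7, 8]

[1] create(c) — c=0 (map F...............)
[2] append(c, 2) — c=0,1,2 (map FFF.............)
[3] create(b) — b=3 c=0,1,2 (map FFFF............)
[4] append(c, 1) — b=3 c=0,1,2,4 (map FFFFF...........)
[5] append(b, 1) — b=3,5 c=0,1,2,4 (map FFFFFF..........)
[6] append(c, 3) — b=3,5 c=0,1,2,4,6,7,8 (map FFFFFFFFF.......)
[7] unlink(b) — c=0,1,2,4,6,7,8 (map FFF.F.FFF.......)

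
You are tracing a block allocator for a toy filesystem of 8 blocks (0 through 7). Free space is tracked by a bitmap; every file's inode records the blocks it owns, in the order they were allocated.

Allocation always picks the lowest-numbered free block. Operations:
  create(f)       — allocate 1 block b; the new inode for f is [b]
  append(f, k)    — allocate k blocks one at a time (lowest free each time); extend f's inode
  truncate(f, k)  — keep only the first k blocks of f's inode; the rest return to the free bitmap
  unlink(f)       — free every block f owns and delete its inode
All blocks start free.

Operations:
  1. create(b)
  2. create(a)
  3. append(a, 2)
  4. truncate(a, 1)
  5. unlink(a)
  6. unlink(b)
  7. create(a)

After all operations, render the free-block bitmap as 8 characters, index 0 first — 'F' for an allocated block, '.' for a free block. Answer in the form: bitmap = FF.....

bitmap = F.......

[1] create(b) — b=0 (map F.......)
[2] create(a) — a=1 b=0 (map FF......)
[3] append(a, 2) — a=1,2,3 b=0 (map FFFF....)
[4] truncate(a, 1) — a=1 b=0 (map FF......)
[5] unlink(a) — b=0 (map F.......)
[6] unlink(b) —  (map ........)
[7] create(a) — a=0 (map F.......)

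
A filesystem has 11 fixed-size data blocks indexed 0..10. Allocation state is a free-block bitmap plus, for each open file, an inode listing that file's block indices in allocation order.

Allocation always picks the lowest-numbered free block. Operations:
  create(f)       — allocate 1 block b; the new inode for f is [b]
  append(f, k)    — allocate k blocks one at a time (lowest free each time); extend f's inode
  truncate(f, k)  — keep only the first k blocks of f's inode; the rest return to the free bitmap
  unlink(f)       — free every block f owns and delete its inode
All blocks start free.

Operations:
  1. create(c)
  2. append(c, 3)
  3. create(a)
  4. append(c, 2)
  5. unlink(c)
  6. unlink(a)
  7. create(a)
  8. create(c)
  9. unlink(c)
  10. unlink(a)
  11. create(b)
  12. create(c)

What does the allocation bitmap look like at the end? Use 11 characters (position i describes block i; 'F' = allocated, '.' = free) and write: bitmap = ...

bitmap = FF.........

  1. create(c)  ⇒  F..........  {c→[0]}
  2. append(c, 3)  ⇒  FFFF.......  {c→[0, 1, 2, 3]}
  3. create(a)  ⇒  FFFFF......  {a→[4]; c→[0, 1, 2, 3]}
  4. append(c, 2)  ⇒  FFFFFFF....  {a→[4]; c→[0, 1, 2, 3, 5, 6]}
  5. unlink(c)  ⇒  ....F......  {a→[4]}
  6. unlink(a)  ⇒  ...........  {}
  7. create(a)  ⇒  F..........  {a→[0]}
  8. create(c)  ⇒  FF.........  {a→[0]; c→[1]}
  9. unlink(c)  ⇒  F..........  {a→[0]}
  10. unlink(a)  ⇒  ...........  {}
  11. create(b)  ⇒  F..........  {b→[0]}
  12. create(c)  ⇒  FF.........  {b→[0]; c→[1]}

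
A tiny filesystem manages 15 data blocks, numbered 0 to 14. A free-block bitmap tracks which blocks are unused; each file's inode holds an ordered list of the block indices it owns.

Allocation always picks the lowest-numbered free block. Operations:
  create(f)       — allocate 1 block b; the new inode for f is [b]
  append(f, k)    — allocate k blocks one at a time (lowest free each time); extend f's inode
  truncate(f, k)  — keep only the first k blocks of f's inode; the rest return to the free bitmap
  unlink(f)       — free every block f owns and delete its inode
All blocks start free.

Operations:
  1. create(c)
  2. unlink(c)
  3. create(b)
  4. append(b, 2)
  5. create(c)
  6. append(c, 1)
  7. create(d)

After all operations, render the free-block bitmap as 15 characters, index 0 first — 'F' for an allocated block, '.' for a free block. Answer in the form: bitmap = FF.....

[1] create(c) — c=0 (map F..............)
[2] unlink(c) —  (map ...............)
[3] create(b) — b=0 (map F..............)
[4] append(b, 2) — b=0,1,2 (map FFF............)
[5] create(c) — b=0,1,2 c=3 (map FFFF...........)
[6] append(c, 1) — b=0,1,2 c=3,4 (map FFFFF..........)
[7] create(d) — b=0,1,2 c=3,4 d=5 (map FFFFFF.........)

bitmap = FFFFFF.........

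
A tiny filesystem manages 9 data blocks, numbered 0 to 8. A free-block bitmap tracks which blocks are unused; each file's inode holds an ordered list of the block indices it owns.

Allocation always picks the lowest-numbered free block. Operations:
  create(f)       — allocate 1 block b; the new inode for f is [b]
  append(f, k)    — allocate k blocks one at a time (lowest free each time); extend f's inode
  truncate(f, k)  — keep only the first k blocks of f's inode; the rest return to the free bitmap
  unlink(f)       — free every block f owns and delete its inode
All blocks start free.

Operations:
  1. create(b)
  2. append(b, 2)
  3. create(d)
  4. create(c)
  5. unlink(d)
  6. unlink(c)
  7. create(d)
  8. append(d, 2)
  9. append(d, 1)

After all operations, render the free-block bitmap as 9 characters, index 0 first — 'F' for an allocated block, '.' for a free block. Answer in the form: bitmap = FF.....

  1. create(b)  ⇒  F........  {b→[0]}
  2. append(b, 2)  ⇒  FFF......  {b→[0, 1, 2]}
  3. create(d)  ⇒  FFFF.....  {b→[0, 1, 2]; d→[3]}
  4. create(c)  ⇒  FFFFF....  {b→[0, 1, 2]; c→[4]; d→[3]}
  5. unlink(d)  ⇒  FFF.F....  {b→[0, 1, 2]; c→[4]}
  6. unlink(c)  ⇒  FFF......  {b→[0, 1, 2]}
  7. create(d)  ⇒  FFFF.....  {b→[0, 1, 2]; d→[3]}
  8. append(d, 2)  ⇒  FFFFFF...  {b→[0, 1, 2]; d→[3, 4, 5]}
  9. append(d, 1)  ⇒  FFFFFFF..  {b→[0, 1, 2]; d→[3, 4, 5, 6]}

bitmap = FFFFFFF..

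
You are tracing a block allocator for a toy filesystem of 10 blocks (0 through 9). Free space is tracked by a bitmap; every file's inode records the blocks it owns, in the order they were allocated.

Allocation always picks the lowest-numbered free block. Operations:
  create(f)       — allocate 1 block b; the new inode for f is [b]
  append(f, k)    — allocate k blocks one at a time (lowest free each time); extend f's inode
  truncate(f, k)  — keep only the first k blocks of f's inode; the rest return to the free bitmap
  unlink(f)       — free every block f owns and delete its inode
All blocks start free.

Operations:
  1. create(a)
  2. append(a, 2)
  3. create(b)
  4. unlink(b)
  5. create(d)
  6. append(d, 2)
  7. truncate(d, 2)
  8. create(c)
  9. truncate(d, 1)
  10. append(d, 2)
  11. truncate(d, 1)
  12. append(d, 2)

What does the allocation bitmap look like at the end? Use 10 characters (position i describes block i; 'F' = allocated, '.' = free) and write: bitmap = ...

bitmap = FFFFFFF...

[1] create(a) — a=0 (map F.........)
[2] append(a, 2) — a=0,1,2 (map FFF.......)
[3] create(b) — a=0,1,2 b=3 (map FFFF......)
[4] unlink(b) — a=0,1,2 (map FFF.......)
[5] create(d) — a=0,1,2 d=3 (map FFFF......)
[6] append(d, 2) — a=0,1,2 d=3,4,5 (map FFFFFF....)
[7] truncate(d, 2) — a=0,1,2 d=3,4 (map FFFFF.....)
[8] create(c) — a=0,1,2 c=5 d=3,4 (map FFFFFF....)
[9] truncate(d, 1) — a=0,1,2 c=5 d=3 (map FFFF.F....)
[10] append(d, 2) — a=0,1,2 c=5 d=3,4,6 (map FFFFFFF...)
[11] truncate(d, 1) — a=0,1,2 c=5 d=3 (map FFFF.F....)
[12] append(d, 2) — a=0,1,2 c=5 d=3,4,6 (map FFFFFFF...)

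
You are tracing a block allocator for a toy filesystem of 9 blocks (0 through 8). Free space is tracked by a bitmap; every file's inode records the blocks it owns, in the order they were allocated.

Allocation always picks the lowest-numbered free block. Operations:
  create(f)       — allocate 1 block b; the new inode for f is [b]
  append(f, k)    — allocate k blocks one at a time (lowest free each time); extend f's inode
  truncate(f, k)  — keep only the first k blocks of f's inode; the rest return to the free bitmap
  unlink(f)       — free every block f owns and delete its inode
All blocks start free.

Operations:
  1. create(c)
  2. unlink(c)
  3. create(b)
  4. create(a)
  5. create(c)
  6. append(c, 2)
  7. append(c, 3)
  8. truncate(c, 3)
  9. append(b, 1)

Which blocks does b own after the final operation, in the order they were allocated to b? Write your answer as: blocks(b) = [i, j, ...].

blocks(b) = [0, 5]

[1] create(c) — c=0 (map F........)
[2] unlink(c) —  (map .........)
[3] create(b) — b=0 (map F........)
[4] create(a) — a=1 b=0 (map FF.......)
[5] create(c) — a=1 b=0 c=2 (map FFF......)
[6] append(c, 2) — a=1 b=0 c=2,3,4 (map FFFFF....)
[7] append(c, 3) — a=1 b=0 c=2,3,4,5,6,7 (map FFFFFFFF.)
[8] truncate(c, 3) — a=1 b=0 c=2,3,4 (map FFFFF....)
[9] append(b, 1) — a=1 b=0,5 c=2,3,4 (map FFFFFF...)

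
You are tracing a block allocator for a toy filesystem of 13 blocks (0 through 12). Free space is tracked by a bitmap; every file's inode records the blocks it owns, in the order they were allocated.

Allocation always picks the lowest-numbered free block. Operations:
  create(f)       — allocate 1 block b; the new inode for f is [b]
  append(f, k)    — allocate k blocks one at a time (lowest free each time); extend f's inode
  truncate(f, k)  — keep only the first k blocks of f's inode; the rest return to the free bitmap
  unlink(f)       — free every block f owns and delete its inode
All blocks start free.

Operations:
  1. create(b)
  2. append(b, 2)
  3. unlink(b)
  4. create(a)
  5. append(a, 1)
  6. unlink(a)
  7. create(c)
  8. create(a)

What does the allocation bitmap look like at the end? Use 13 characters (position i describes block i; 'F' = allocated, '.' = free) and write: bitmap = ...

bitmap = FF...........

[1] create(b) — b=0 (map F............)
[2] append(b, 2) — b=0,1,2 (map FFF..........)
[3] unlink(b) —  (map .............)
[4] create(a) — a=0 (map F............)
[5] append(a, 1) — a=0,1 (map FF...........)
[6] unlink(a) —  (map .............)
[7] create(c) — c=0 (map F............)
[8] create(a) — a=1 c=0 (map FF...........)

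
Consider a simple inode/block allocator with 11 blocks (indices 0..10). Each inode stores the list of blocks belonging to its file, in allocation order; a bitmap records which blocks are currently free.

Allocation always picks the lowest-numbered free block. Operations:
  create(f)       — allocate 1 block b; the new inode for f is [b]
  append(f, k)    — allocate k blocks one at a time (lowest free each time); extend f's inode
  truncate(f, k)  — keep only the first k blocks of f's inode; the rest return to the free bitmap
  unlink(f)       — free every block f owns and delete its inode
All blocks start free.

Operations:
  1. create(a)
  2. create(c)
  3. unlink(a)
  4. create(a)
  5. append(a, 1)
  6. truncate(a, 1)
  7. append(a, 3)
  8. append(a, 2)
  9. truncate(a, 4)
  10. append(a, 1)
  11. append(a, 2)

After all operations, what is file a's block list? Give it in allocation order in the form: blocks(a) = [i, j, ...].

blocks(a) = [0, 2, 3, 4, 5, 6, 7]

create(a): bitmap=F.......... | a=[0]
create(c): bitmap=FF......... | a=[0] c=[1]
unlink(a): bitmap=.F......... | c=[1]
create(a): bitmap=FF......... | a=[0] c=[1]
append(a, 1): bitmap=FFF........ | a=[0, 2] c=[1]
truncate(a, 1): bitmap=FF......... | a=[0] c=[1]
append(a, 3): bitmap=FFFFF...... | a=[0, 2, 3, 4] c=[1]
append(a, 2): bitmap=FFFFFFF.... | a=[0, 2, 3, 4, 5, 6] c=[1]
truncate(a, 4): bitmap=FFFFF...... | a=[0, 2, 3, 4] c=[1]
append(a, 1): bitmap=FFFFFF..... | a=[0, 2, 3, 4, 5] c=[1]
append(a, 2): bitmap=FFFFFFFF... | a=[0, 2, 3, 4, 5, 6, 7] c=[1]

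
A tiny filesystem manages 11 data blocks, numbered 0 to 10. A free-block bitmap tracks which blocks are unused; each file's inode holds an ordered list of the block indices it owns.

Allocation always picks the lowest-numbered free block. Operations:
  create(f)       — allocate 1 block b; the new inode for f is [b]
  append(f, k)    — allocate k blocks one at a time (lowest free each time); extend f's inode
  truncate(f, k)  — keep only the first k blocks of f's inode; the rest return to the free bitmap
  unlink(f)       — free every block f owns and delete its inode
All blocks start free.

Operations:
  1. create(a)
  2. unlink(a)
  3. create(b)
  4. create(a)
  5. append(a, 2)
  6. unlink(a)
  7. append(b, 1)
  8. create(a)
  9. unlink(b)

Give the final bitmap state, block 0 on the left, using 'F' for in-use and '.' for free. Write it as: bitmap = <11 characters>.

bitmap = ..F........

  1. create(a)  ⇒  F..........  {a→[0]}
  2. unlink(a)  ⇒  ...........  {}
  3. create(b)  ⇒  F..........  {b→[0]}
  4. create(a)  ⇒  FF.........  {a→[1]; b→[0]}
  5. append(a, 2)  ⇒  FFFF.......  {a→[1, 2, 3]; b→[0]}
  6. unlink(a)  ⇒  F..........  {b→[0]}
  7. append(b, 1)  ⇒  FF.........  {b→[0, 1]}
  8. create(a)  ⇒  FFF........  {a→[2]; b→[0, 1]}
  9. unlink(b)  ⇒  ..F........  {a→[2]}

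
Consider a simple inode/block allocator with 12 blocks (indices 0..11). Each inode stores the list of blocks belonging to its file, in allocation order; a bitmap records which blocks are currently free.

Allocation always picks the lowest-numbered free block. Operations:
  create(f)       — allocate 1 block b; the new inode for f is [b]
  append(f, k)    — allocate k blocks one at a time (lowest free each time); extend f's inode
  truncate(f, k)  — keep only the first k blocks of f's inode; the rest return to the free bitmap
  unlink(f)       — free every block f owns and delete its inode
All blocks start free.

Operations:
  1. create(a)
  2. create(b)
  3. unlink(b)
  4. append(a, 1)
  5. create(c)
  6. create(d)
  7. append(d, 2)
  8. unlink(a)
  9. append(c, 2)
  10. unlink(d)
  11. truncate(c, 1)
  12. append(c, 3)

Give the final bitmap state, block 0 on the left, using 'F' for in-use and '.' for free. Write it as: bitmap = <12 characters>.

[1] create(a) — a=0 (map F...........)
[2] create(b) — a=0 b=1 (map FF..........)
[3] unlink(b) — a=0 (map F...........)
[4] append(a, 1) — a=0,1 (map FF..........)
[5] create(c) — a=0,1 c=2 (map FFF.........)
[6] create(d) — a=0,1 c=2 d=3 (map FFFF........)
[7] append(d, 2) — a=0,1 c=2 d=3,4,5 (map FFFFFF......)
[8] unlink(a) — c=2 d=3,4,5 (map ..FFFF......)
[9] append(c, 2) — c=2,0,1 d=3,4,5 (map FFFFFF......)
[10] unlink(d) — c=2,0,1 (map FFF.........)
[11] truncate(c, 1) — c=2 (map ..F.........)
[12] append(c, 3) — c=2,0,1,3 (map FFFF........)

bitmap = FFFF........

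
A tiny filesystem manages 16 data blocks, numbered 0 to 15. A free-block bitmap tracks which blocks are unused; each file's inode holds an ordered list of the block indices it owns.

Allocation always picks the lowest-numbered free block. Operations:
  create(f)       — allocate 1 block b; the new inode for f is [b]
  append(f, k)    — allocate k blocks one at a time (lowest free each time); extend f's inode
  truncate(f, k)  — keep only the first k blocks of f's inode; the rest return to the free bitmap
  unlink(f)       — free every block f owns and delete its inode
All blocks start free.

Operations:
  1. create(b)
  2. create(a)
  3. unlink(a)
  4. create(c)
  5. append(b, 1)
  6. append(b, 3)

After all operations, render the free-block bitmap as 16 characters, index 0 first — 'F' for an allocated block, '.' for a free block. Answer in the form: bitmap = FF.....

bitmap = FFFFFF..........

create(b): bitmap=F............... | b=[0]
create(a): bitmap=FF.............. | a=[1] b=[0]
unlink(a): bitmap=F............... | b=[0]
create(c): bitmap=FF.............. | b=[0] c=[1]
append(b, 1): bitmap=FFF............. | b=[0, 2] c=[1]
append(b, 3): bitmap=FFFFFF.......... | b=[0, 2, 3, 4, 5] c=[1]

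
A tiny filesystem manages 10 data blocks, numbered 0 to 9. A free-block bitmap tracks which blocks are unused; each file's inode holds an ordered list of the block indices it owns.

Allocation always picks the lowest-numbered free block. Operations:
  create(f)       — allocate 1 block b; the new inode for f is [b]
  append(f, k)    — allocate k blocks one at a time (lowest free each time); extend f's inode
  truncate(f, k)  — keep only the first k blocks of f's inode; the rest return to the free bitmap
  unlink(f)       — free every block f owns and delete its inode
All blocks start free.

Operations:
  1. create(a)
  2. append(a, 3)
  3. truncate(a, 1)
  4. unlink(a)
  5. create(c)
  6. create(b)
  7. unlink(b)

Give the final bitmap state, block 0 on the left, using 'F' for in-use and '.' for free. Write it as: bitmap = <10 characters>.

  1. create(a)  ⇒  F.........  {a→[0]}
  2. append(a, 3)  ⇒  FFFF......  {a→[0, 1, 2, 3]}
  3. truncate(a, 1)  ⇒  F.........  {a→[0]}
  4. unlink(a)  ⇒  ..........  {}
  5. create(c)  ⇒  F.........  {c→[0]}
  6. create(b)  ⇒  FF........  {b→[1]; c→[0]}
  7. unlink(b)  ⇒  F.........  {c→[0]}

bitmap = F.........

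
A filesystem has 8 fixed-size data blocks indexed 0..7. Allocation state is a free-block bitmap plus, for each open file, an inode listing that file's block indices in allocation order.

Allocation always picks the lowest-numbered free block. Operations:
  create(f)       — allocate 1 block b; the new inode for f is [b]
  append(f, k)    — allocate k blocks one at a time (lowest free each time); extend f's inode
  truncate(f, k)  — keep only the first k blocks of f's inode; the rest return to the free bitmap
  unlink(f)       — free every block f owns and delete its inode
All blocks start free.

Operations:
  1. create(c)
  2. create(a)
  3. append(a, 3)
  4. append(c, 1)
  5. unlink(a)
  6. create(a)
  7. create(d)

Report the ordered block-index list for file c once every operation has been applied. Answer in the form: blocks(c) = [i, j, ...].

[1] create(c) — c=0 (map F.......)
[2] create(a) — a=1 c=0 (map FF......)
[3] append(a, 3) — a=1,2,3,4 c=0 (map FFFFF...)
[4] append(c, 1) — a=1,2,3,4 c=0,5 (map FFFFFF..)
[5] unlink(a) — c=0,5 (map F....F..)
[6] create(a) — a=1 c=0,5 (map FF...F..)
[7] create(d) — a=1 c=0,5 d=2 (map FFF..F..)

blocks(c) = [0, 5]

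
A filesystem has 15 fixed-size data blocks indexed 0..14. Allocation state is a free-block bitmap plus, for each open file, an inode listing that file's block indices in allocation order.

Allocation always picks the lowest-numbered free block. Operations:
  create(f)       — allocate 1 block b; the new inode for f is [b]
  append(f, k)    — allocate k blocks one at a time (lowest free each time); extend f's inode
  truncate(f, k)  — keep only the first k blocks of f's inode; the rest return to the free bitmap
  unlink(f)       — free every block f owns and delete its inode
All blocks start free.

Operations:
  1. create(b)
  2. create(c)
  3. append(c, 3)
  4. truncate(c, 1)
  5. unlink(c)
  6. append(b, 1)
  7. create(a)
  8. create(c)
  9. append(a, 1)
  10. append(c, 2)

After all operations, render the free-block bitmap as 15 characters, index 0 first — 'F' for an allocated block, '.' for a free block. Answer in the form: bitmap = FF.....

  1. create(b)  ⇒  F..............  {b→[0]}
  2. create(c)  ⇒  FF.............  {b→[0]; c→[1]}
  3. append(c, 3)  ⇒  FFFFF..........  {b→[0]; c→[1, 2, 3, 4]}
  4. truncate(c, 1)  ⇒  FF.............  {b→[0]; c→[1]}
  5. unlink(c)  ⇒  F..............  {b→[0]}
  6. append(b, 1)  ⇒  FF.............  {b→[0, 1]}
  7. create(a)  ⇒  FFF............  {a→[2]; b→[0, 1]}
  8. create(c)  ⇒  FFFF...........  {a→[2]; b→[0, 1]; c→[3]}
  9. append(a, 1)  ⇒  FFFFF..........  {a→[2, 4]; b→[0, 1]; c→[3]}
  10. append(c, 2)  ⇒  FFFFFFF........  {a→[2, 4]; b→[0, 1]; c→[3, 5, 6]}

bitmap = FFFFFFF........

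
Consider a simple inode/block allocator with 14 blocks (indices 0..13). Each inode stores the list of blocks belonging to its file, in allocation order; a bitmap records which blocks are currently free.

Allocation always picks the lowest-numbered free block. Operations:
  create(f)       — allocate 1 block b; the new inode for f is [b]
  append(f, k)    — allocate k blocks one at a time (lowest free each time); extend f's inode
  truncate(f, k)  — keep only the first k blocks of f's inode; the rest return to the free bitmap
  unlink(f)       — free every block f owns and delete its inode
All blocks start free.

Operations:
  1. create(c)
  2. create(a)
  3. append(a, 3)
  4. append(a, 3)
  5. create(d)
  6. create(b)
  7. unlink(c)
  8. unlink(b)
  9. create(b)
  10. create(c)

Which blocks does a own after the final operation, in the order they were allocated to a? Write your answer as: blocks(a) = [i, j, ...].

blocks(a) = [1, 2, 3, 4, 5, 6, 7]

create(c): bitmap=F............. | c=[0]
create(a): bitmap=FF............ | a=[1] c=[0]
append(a, 3): bitmap=FFFFF......... | a=[1, 2, 3, 4] c=[0]
append(a, 3): bitmap=FFFFFFFF...... | a=[1, 2, 3, 4, 5, 6, 7] c=[0]
create(d): bitmap=FFFFFFFFF..... | a=[1, 2, 3, 4, 5, 6, 7] c=[0] d=[8]
create(b): bitmap=FFFFFFFFFF.... | a=[1, 2, 3, 4, 5, 6, 7] b=[9] c=[0] d=[8]
unlink(c): bitmap=.FFFFFFFFF.... | a=[1, 2, 3, 4, 5, 6, 7] b=[9] d=[8]
unlink(b): bitmap=.FFFFFFFF..... | a=[1, 2, 3, 4, 5, 6, 7] d=[8]
create(b): bitmap=FFFFFFFFF..... | a=[1, 2, 3, 4, 5, 6, 7] b=[0] d=[8]
create(c): bitmap=FFFFFFFFFF.... | a=[1, 2, 3, 4, 5, 6, 7] b=[0] c=[9] d=[8]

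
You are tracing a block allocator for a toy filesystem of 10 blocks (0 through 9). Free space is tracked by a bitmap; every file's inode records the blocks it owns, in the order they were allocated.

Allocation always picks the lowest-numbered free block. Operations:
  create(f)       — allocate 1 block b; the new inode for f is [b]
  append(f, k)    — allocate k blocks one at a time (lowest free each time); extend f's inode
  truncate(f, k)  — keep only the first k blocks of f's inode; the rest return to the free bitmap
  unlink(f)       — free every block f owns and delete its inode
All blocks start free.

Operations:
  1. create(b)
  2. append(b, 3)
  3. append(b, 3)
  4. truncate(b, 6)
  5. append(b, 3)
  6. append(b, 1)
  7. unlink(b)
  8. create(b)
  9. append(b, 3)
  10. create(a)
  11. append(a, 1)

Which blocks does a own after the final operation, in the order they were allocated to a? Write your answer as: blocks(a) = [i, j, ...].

  1. create(b)  ⇒  F.........  {b→[0]}
  2. append(b, 3)  ⇒  FFFF......  {b→[0, 1, 2, 3]}
  3. append(b, 3)  ⇒  FFFFFFF...  {b→[0, 1, 2, 3, 4, 5, 6]}
  4. truncate(b, 6)  ⇒  FFFFFF....  {b→[0, 1, 2, 3, 4, 5]}
  5. append(b, 3)  ⇒  FFFFFFFFF.  {b→[0, 1, 2, 3, 4, 5, 6, 7, 8]}
  6. append(b, 1)  ⇒  FFFFFFFFFF  {b→[0, 1, 2, 3, 4, 5, 6, 7, 8, 9]}
  7. unlink(b)  ⇒  ..........  {}
  8. create(b)  ⇒  F.........  {b→[0]}
  9. append(b, 3)  ⇒  FFFF......  {b→[0, 1, 2, 3]}
  10. create(a)  ⇒  FFFFF.....  {a→[4]; b→[0, 1, 2, 3]}
  11. append(a, 1)  ⇒  FFFFFF....  {a→[4, 5]; b→[0, 1, 2, 3]}

blocks(a) = [4, 5]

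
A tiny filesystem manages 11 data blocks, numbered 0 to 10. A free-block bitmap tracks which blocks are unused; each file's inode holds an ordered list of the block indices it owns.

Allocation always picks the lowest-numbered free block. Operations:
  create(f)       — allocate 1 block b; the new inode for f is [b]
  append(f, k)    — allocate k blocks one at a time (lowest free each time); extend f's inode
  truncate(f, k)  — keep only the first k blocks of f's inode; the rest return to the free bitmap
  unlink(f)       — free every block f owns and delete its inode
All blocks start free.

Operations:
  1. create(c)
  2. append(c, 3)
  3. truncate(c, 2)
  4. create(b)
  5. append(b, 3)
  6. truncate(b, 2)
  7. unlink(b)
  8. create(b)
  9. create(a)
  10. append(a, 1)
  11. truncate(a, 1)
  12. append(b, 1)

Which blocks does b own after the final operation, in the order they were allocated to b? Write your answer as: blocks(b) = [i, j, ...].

blocks(b) = [2, 4]

create(c): bitmap=F.......... | c=[0]
append(c, 3): bitmap=FFFF....... | c=[0, 1, 2, 3]
truncate(c, 2): bitmap=FF......... | c=[0, 1]
create(b): bitmap=FFF........ | b=[2] c=[0, 1]
append(b, 3): bitmap=FFFFFF..... | b=[2, 3, 4, 5] c=[0, 1]
truncate(b, 2): bitmap=FFFF....... | b=[2, 3] c=[0, 1]
unlink(b): bitmap=FF......... | c=[0, 1]
create(b): bitmap=FFF........ | b=[2] c=[0, 1]
create(a): bitmap=FFFF....... | a=[3] b=[2] c=[0, 1]
append(a, 1): bitmap=FFFFF...... | a=[3, 4] b=[2] c=[0, 1]
truncate(a, 1): bitmap=FFFF....... | a=[3] b=[2] c=[0, 1]
append(b, 1): bitmap=FFFFF...... | a=[3] b=[2, 4] c=[0, 1]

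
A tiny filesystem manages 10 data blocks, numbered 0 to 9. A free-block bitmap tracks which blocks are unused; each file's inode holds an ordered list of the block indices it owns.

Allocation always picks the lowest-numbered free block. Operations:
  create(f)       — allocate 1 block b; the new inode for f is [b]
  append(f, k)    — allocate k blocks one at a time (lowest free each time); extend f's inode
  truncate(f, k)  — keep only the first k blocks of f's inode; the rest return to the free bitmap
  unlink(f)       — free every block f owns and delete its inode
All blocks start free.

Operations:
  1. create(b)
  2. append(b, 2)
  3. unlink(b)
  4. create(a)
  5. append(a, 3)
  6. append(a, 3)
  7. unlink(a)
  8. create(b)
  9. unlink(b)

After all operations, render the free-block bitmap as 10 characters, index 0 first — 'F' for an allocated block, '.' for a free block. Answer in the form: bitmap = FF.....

bitmap = ..........

create(b): bitmap=F......... | b=[0]
append(b, 2): bitmap=FFF....... | b=[0, 1, 2]
unlink(b): bitmap=.......... | 
create(a): bitmap=F......... | a=[0]
append(a, 3): bitmap=FFFF...... | a=[0, 1, 2, 3]
append(a, 3): bitmap=FFFFFFF... | a=[0, 1, 2, 3, 4, 5, 6]
unlink(a): bitmap=.......... | 
create(b): bitmap=F......... | b=[0]
unlink(b): bitmap=.......... | 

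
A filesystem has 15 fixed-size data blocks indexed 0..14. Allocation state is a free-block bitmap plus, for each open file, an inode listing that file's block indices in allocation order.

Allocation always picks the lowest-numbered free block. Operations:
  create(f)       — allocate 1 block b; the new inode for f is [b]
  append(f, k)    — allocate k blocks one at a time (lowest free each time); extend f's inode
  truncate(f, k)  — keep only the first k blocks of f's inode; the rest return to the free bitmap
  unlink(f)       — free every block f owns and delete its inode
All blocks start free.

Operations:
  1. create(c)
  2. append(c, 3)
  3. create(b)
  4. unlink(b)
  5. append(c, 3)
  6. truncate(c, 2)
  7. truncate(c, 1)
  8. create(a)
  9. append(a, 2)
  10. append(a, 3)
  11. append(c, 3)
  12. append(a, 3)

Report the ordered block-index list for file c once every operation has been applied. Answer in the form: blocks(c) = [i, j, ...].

blocks(c) = [0, 7, 8, 9]

  1. create(c)  ⇒  F..............  {c→[0]}
  2. append(c, 3)  ⇒  FFFF...........  {c→[0, 1, 2, 3]}
  3. create(b)  ⇒  FFFFF..........  {b→[4]; c→[0, 1, 2, 3]}
  4. unlink(b)  ⇒  FFFF...........  {c→[0, 1, 2, 3]}
  5. append(c, 3)  ⇒  FFFFFFF........  {c→[0, 1, 2, 3, 4, 5, 6]}
  6. truncate(c, 2)  ⇒  FF.............  {c→[0, 1]}
  7. truncate(c, 1)  ⇒  F..............  {c→[0]}
  8. create(a)  ⇒  FF.............  {a→[1]; c→[0]}
  9. append(a, 2)  ⇒  FFFF...........  {a→[1, 2, 3]; c→[0]}
  10. append(a, 3)  ⇒  FFFFFFF........  {a→[1, 2, 3, 4, 5, 6]; c→[0]}
  11. append(c, 3)  ⇒  FFFFFFFFFF.....  {a→[1, 2, 3, 4, 5, 6]; c→[0, 7, 8, 9]}
  12. append(a, 3)  ⇒  FFFFFFFFFFFFF..  {a→[1, 2, 3, 4, 5, 6, 10, 11, 12]; c→[0, 7, 8, 9]}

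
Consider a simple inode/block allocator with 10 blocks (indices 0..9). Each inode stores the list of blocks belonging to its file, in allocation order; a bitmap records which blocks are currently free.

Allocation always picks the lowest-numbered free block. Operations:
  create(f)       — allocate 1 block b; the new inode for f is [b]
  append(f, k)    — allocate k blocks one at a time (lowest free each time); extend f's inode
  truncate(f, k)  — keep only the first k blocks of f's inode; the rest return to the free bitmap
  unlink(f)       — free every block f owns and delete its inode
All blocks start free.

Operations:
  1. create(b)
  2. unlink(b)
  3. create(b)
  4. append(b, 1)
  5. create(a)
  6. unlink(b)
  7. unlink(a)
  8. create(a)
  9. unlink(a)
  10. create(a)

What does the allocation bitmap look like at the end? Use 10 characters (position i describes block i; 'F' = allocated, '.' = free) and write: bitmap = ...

create(b): bitmap=F......... | b=[0]
unlink(b): bitmap=.......... | 
create(b): bitmap=F......... | b=[0]
append(b, 1): bitmap=FF........ | b=[0, 1]
create(a): bitmap=FFF....... | a=[2] b=[0, 1]
unlink(b): bitmap=..F....... | a=[2]
unlink(a): bitmap=.......... | 
create(a): bitmap=F......... | a=[0]
unlink(a): bitmap=.......... | 
create(a): bitmap=F......... | a=[0]

bitmap = F.........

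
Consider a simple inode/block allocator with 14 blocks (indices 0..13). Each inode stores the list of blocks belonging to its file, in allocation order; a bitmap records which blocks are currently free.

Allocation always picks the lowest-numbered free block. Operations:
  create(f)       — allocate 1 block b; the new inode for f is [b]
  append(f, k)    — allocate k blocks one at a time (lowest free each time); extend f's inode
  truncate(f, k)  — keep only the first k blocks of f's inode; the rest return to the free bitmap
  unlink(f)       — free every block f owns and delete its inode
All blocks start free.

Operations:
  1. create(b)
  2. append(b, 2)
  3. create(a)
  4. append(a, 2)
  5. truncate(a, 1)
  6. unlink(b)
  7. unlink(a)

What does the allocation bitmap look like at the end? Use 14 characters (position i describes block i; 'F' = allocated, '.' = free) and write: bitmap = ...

create(b): bitmap=F............. | b=[0]
append(b, 2): bitmap=FFF........... | b=[0, 1, 2]
create(a): bitmap=FFFF.......... | a=[3] b=[0, 1, 2]
append(a, 2): bitmap=FFFFFF........ | a=[3, 4, 5] b=[0, 1, 2]
truncate(a, 1): bitmap=FFFF.......... | a=[3] b=[0, 1, 2]
unlink(b): bitmap=...F.......... | a=[3]
unlink(a): bitmap=.............. | 

bitmap = ..............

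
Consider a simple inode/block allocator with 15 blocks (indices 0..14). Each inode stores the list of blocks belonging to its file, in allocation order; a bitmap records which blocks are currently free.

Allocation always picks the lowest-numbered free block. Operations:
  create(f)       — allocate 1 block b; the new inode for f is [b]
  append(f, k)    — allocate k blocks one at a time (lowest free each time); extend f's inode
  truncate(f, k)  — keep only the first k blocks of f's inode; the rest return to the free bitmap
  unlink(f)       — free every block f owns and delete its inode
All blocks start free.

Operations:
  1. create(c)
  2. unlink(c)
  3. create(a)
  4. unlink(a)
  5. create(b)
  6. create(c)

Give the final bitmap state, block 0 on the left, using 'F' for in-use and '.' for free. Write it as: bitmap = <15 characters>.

create(c): bitmap=F.............. | c=[0]
unlink(c): bitmap=............... | 
create(a): bitmap=F.............. | a=[0]
unlink(a): bitmap=............... | 
create(b): bitmap=F.............. | b=[0]
create(c): bitmap=FF............. | b=[0] c=[1]

bitmap = FF.............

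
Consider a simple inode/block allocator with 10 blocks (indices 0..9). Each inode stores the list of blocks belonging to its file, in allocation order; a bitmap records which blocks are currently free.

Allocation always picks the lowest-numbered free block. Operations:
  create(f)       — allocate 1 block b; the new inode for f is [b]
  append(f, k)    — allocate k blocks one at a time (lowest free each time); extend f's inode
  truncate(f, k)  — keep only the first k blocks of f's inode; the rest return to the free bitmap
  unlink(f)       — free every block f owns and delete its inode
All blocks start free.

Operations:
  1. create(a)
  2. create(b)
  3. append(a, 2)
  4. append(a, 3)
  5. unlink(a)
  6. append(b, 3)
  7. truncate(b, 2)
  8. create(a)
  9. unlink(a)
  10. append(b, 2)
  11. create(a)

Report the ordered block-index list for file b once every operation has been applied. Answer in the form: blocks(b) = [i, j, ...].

blocks(b) = [1, 0, 2, 3]

  1. create(a)  ⇒  F.........  {a→[0]}
  2. create(b)  ⇒  FF........  {a→[0]; b→[1]}
  3. append(a, 2)  ⇒  FFFF......  {a→[0, 2, 3]; b→[1]}
  4. append(a, 3)  ⇒  FFFFFFF...  {a→[0, 2, 3, 4, 5, 6]; b→[1]}
  5. unlink(a)  ⇒  .F........  {b→[1]}
  6. append(b, 3)  ⇒  FFFF......  {b→[1, 0, 2, 3]}
  7. truncate(b, 2)  ⇒  FF........  {b→[1, 0]}
  8. create(a)  ⇒  FFF.......  {a→[2]; b→[1, 0]}
  9. unlink(a)  ⇒  FF........  {b→[1, 0]}
  10. append(b, 2)  ⇒  FFFF......  {b→[1, 0, 2, 3]}
  11. create(a)  ⇒  FFFFF.....  {a→[4]; b→[1, 0, 2, 3]}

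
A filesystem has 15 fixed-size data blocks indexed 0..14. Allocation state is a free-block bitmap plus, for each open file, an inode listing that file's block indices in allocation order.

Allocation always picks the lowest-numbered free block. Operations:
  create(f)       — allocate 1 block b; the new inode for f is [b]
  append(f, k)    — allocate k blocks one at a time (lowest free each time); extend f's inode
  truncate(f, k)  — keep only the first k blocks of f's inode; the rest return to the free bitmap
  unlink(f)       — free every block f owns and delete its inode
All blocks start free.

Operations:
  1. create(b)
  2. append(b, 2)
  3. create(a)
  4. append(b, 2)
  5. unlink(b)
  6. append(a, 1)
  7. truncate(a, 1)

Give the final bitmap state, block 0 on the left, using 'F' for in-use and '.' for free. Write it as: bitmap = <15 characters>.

bitmap = ...F...........

[1] create(b) — b=0 (map F..............)
[2] append(b, 2) — b=0,1,2 (map FFF............)
[3] create(a) — a=3 b=0,1,2 (map FFFF...........)
[4] append(b, 2) — a=3 b=0,1,2,4,5 (map FFFFFF.........)
[5] unlink(b) — a=3 (map ...F...........)
[6] append(a, 1) — a=3,0 (map F..F...........)
[7] truncate(a, 1) — a=3 (map ...F...........)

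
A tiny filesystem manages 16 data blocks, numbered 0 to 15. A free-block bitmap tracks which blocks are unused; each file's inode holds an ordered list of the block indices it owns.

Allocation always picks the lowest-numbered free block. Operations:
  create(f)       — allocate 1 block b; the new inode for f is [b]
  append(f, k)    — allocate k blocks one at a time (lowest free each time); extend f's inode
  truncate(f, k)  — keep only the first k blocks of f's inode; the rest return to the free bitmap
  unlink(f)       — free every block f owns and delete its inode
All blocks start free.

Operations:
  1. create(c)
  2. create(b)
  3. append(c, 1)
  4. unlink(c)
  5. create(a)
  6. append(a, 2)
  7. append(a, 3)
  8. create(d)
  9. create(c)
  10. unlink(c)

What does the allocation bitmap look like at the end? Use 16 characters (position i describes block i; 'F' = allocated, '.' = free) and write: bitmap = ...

bitmap = FFFFFFFF........

create(c): bitmap=F............... | c=[0]
create(b): bitmap=FF.............. | b=[1] c=[0]
append(c, 1): bitmap=FFF............. | b=[1] c=[0, 2]
unlink(c): bitmap=.F.............. | b=[1]
create(a): bitmap=FF.............. | a=[0] b=[1]
append(a, 2): bitmap=FFFF............ | a=[0, 2, 3] b=[1]
append(a, 3): bitmap=FFFFFFF......... | a=[0, 2, 3, 4, 5, 6] b=[1]
create(d): bitmap=FFFFFFFF........ | a=[0, 2, 3, 4, 5, 6] b=[1] d=[7]
create(c): bitmap=FFFFFFFFF....... | a=[0, 2, 3, 4, 5, 6] b=[1] c=[8] d=[7]
unlink(c): bitmap=FFFFFFFF........ | a=[0, 2, 3, 4, 5, 6] b=[1] d=[7]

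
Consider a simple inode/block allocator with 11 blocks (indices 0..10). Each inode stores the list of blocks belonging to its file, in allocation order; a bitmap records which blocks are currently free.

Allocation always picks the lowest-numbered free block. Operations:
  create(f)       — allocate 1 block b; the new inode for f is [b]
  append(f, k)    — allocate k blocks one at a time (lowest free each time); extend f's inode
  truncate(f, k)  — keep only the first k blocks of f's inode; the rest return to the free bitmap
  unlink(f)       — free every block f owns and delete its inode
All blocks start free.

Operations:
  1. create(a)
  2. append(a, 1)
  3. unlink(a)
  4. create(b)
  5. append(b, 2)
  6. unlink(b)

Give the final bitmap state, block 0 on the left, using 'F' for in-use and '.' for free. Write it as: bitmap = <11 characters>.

bitmap = ...........

  1. create(a)  ⇒  F..........  {a→[0]}
  2. append(a, 1)  ⇒  FF.........  {a→[0, 1]}
  3. unlink(a)  ⇒  ...........  {}
  4. create(b)  ⇒  F..........  {b→[0]}
  5. append(b, 2)  ⇒  FFF........  {b→[0, 1, 2]}
  6. unlink(b)  ⇒  ...........  {}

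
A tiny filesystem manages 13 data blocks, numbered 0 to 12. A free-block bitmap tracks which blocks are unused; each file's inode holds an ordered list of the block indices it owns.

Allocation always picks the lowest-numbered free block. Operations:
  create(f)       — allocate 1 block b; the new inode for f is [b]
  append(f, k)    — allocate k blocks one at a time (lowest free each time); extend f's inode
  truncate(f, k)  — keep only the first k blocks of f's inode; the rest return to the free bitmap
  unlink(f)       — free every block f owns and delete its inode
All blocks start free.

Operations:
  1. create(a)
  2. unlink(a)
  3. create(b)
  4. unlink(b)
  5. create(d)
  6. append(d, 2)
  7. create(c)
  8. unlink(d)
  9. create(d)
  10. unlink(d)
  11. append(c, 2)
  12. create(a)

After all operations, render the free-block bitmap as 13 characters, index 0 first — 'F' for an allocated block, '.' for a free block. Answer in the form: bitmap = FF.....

bitmap = FFFF.........

  1. create(a)  ⇒  F............  {a→[0]}
  2. unlink(a)  ⇒  .............  {}
  3. create(b)  ⇒  F............  {b→[0]}
  4. unlink(b)  ⇒  .............  {}
  5. create(d)  ⇒  F............  {d→[0]}
  6. append(d, 2)  ⇒  FFF..........  {d→[0, 1, 2]}
  7. create(c)  ⇒  FFFF.........  {c→[3]; d→[0, 1, 2]}
  8. unlink(d)  ⇒  ...F.........  {c→[3]}
  9. create(d)  ⇒  F..F.........  {c→[3]; d→[0]}
  10. unlink(d)  ⇒  ...F.........  {c→[3]}
  11. append(c, 2)  ⇒  FF.F.........  {c→[3, 0, 1]}
  12. create(a)  ⇒  FFFF.........  {a→[2]; c→[3, 0, 1]}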